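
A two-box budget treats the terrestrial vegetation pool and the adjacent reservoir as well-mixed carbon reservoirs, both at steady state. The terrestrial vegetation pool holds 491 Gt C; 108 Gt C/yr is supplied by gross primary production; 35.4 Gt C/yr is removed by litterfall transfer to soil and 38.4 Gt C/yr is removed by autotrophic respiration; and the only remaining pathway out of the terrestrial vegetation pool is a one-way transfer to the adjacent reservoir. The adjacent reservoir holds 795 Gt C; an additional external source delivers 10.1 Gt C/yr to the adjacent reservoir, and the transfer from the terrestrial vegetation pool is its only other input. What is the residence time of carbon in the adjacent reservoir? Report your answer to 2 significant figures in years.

18 yr

Balance the terrestrial vegetation pool: ΣF_in = 108.00 Gt C/yr.
Transfer to the adjacent reservoir = ΣF_in − (35.4 + 38.4) = 34.200 Gt C/yr.
Total input to the adjacent reservoir = 34.200 + 10.1 = 44.300 Gt C/yr; at steady state this equals its total output.
τ = M / F = 795 / 44.300 = 17.95 yr.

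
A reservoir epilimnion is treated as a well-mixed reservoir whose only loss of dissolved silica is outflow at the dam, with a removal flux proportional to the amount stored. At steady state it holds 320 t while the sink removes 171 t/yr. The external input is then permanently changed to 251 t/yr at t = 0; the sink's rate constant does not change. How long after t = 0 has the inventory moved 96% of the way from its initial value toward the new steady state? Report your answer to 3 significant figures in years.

6.02 yr

τ = M₀/F₀ = 320/171 = 1.871 yr.
The remaining gap fraction is e^(−t/τ); 96% covered ⇒ e^(−t/τ) = 0.0400.
t = −τ ln(0.0400) = 1.871 × 3.219 = 6.024 yr.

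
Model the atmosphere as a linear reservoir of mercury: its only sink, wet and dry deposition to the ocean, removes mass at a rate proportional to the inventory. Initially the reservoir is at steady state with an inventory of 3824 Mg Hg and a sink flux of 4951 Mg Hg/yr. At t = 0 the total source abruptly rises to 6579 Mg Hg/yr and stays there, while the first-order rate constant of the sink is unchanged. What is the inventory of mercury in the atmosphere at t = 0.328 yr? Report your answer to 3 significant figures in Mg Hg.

τ = M₀/F₀ = 3824/4951 = 0.7724 yr; rate constant k = 1/τ.
New steady state M_∞ = F₁/k = F₁·τ = 6579 × 0.7724 = 5081.4 Mg Hg.
M(t) = M_∞ + (M₀ − M_∞)·e^(−t/τ); t/τ = 0.328/0.7724 = 0.4247, so e^(−t/τ) = 0.6540.
M(t) = 5081.4 − 1257 × 0.6540 = 4259.1 Mg Hg.

4260 Mg Hg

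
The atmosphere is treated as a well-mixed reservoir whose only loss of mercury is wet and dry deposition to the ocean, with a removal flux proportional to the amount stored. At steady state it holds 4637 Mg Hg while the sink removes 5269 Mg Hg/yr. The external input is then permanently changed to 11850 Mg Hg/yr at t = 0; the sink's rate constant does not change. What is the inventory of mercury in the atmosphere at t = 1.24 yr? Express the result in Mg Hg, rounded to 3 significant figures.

9010 Mg Hg

Residence time τ = M₀/F₀ = 0.8801 yr. The eventual steady state is M_∞ = M₀·(F₁/F₀) = 4637 × 11850/5269 = 10429 Mg Hg.
The anomaly ΔM(t) = M(t) − M_∞ decays as ΔM₀·e^(−t/τ) with ΔM₀ = 4637 − 10429 = −5792 Mg Hg.
At t = 1.24 yr, e^(−t/τ) = e^(−1.409) = 0.2444, so ΔM = −1415 Mg Hg and M = 10429 − 1415 = 9013.2 Mg Hg.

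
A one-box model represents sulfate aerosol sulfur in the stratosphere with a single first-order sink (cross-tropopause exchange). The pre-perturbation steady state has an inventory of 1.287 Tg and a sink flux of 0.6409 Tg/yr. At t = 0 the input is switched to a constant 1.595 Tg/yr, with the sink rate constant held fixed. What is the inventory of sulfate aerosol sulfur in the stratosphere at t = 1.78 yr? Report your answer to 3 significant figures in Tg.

τ = M₀/F₀ = 1.287/0.6409 = 2.008 yr; rate constant k = 1/τ.
New steady state M_∞ = F₁/k = F₁·τ = 1.595 × 2.008 = 3.2029 Tg.
M(t) = M_∞ + (M₀ − M_∞)·e^(−t/τ); t/τ = 1.78/2.008 = 0.8864, so e^(−t/τ) = 0.4121.
M(t) = 3.2029 − 1.916 × 0.4121 = 2.4133 Tg.

2.41 Tg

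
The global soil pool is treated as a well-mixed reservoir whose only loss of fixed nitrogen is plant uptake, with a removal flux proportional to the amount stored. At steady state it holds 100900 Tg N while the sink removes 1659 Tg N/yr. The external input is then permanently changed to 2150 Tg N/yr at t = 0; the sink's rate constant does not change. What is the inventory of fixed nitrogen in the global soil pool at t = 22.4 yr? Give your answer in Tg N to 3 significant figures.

Residence time τ = M₀/F₀ = 60.82 yr. The eventual steady state is M_∞ = M₀·(F₁/F₀) = 100900 × 2150/1659 = 130760 Tg N.
The anomaly ΔM(t) = M(t) − M_∞ decays as ΔM₀·e^(−t/τ) with ΔM₀ = 100900 − 130760 = −29860 Tg N.
At t = 22.4 yr, e^(−t/τ) = e^(−0.3683) = 0.6919, so ΔM = −20660 Tg N and M = 130760 − 20660 = 110100 Tg N.

110000 Tg N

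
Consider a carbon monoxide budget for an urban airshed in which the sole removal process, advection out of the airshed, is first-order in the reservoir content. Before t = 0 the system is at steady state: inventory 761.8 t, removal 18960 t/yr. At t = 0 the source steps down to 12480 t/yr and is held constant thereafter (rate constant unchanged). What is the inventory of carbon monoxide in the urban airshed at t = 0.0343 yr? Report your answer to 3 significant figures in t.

τ = M₀/F₀ = 761.8/18960 = 0.04018 yr; rate constant k = 1/τ.
New steady state M_∞ = F₁/k = F₁·τ = 12480 × 0.04018 = 501.44 t.
M(t) = M_∞ + (M₀ − M_∞)·e^(−t/τ); t/τ = 0.0343/0.04018 = 0.8537, so e^(−t/τ) = 0.4258.
M(t) = 501.44 + 260.4 × 0.4258 = 612.31 t.

612 t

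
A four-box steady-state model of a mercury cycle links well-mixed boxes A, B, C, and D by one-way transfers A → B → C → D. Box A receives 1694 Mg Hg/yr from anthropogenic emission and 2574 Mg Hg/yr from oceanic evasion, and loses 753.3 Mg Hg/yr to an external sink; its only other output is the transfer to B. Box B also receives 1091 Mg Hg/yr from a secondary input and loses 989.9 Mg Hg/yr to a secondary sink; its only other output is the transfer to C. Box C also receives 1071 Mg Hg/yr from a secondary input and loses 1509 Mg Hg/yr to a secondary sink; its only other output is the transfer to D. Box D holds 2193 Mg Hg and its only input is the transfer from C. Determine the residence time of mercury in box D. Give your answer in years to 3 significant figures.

Box A: F(A→B) = (1694 + 2574) − 753.3 = 3514.7 Mg Hg/yr.
Box B: F(B→C) = (3514.7 + 1091) − 989.9 = 3615.8 Mg Hg/yr.
Box C: F(C→D) = (3615.8 + 1071) − 1509 = 3177.8 Mg Hg/yr.
Box D throughput = its input = 3177.8 Mg Hg/yr; τ = 2193 / 3177.8 = 0.6901 yr.

0.690 yr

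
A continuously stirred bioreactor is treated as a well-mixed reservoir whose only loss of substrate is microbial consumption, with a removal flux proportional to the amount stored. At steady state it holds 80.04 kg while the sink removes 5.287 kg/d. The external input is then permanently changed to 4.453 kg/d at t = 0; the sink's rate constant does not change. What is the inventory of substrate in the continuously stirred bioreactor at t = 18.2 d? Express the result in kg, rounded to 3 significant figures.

71.2 kg

Residence time τ = M₀/F₀ = 15.14 d. The eventual steady state is M_∞ = M₀·(F₁/F₀) = 80.04 × 4.453/5.287 = 67.414 kg.
The anomaly ΔM(t) = M(t) − M_∞ decays as ΔM₀·e^(−t/τ) with ΔM₀ = 80.04 − 67.414 = 12.63 kg.
At t = 18.2 d, e^(−t/τ) = e^(−1.202) = 0.3005, so ΔM = 3.795 kg and M = 67.414 + 3.795 = 71.209 kg.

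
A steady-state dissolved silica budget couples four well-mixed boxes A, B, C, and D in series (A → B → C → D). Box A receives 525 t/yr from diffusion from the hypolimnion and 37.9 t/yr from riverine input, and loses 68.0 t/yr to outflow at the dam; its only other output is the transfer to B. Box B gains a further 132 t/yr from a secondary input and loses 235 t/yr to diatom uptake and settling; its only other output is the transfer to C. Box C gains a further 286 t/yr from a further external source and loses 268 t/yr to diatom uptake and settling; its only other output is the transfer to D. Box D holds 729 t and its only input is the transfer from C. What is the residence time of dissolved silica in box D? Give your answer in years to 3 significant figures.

Box A: F(A→B) = (525 + 37.9) − 68.0 = 494.90 t/yr.
Box B: F(B→C) = (494.90 + 132) − 235 = 391.90 t/yr.
Box C: F(C→D) = (391.90 + 286) − 268 = 409.90 t/yr.
Box D throughput = its input = 409.90 t/yr; τ = 729 / 409.90 = 1.778 yr.

1.78 yr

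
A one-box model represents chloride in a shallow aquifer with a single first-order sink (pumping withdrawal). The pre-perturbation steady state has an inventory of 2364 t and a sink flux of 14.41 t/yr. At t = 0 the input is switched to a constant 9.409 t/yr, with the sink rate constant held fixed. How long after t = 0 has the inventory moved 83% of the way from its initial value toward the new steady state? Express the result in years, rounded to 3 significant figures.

291 yr

τ = M₀/F₀ = 2364/14.41 = 164.1 yr.
The remaining gap fraction is e^(−t/τ); 83% covered ⇒ e^(−t/τ) = 0.170.
t = −τ ln(0.170) = 164.1 × 1.772 = 290.7 yr.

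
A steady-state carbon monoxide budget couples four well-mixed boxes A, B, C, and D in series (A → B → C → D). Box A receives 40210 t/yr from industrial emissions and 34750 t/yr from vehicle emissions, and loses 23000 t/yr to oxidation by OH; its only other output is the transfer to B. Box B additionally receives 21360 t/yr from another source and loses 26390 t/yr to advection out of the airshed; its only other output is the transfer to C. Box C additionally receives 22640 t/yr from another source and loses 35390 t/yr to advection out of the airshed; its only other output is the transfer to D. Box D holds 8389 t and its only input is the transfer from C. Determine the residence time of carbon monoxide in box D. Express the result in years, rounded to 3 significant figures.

0.245 yr

Box A: F(A→B) = (40210 + 34750) − 23000 = 51960 t/yr.
Box B: F(B→C) = (51960 + 21360) − 26390 = 46930 t/yr.
Box C: F(C→D) = (46930 + 22640) − 35390 = 34180 t/yr.
Box D throughput = its input = 34180 t/yr; τ = 8389 / 34180 = 0.2454 yr.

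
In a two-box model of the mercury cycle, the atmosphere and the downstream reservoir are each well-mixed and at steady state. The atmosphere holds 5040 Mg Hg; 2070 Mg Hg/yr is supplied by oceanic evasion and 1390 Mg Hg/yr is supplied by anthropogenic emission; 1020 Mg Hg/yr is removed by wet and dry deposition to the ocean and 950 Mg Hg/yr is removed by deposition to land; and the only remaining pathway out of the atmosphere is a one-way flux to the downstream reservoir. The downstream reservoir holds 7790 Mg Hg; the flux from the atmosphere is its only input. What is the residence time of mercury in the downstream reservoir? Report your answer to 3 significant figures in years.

Balance the atmosphere: ΣF_in = 2070 + 1390 = 3460.0 Mg Hg/yr.
Flux to the downstream reservoir = ΣF_in − (1020 + 950) = 1490.0 Mg Hg/yr.
At steady state the output of the downstream reservoir equals its input, 1490.0 Mg Hg/yr.
τ = M / F = 7790 / 1490.0 = 5.228 yr.

5.23 yr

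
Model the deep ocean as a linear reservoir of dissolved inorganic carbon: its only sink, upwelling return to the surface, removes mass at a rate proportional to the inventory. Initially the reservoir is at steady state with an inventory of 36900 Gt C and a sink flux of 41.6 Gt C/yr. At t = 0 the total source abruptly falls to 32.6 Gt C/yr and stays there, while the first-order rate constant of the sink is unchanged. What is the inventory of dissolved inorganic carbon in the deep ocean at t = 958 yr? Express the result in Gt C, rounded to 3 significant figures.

31600 Gt C

The sink rate constant is k = F₀/M₀ = 41.6/36900 = 0.001127 yr⁻¹.
Solving dM/dt = F₁ − kM with M(0) = M₀ gives M(t) = F₁/k + (M₀ − F₁/k)·e^(−kt).
F₁/k = 32.6/0.001127 = 28917 Gt C; kt = 0.001127 × 958 = 1.080, e^(−kt) = 0.3396.
M(958) = 28917 + (36900 − 28917) × 0.3396 = 28917 + 2711 = 31628 Gt C.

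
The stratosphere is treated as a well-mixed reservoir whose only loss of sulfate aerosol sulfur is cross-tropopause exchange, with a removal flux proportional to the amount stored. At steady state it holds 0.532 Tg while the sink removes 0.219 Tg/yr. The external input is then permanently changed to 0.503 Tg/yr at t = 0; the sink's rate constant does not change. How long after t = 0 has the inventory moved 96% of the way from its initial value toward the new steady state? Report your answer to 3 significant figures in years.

τ = M₀/F₀ = 0.532/0.219 = 2.429 yr.
The remaining gap fraction is e^(−t/τ); 96% covered ⇒ e^(−t/τ) = 0.0400.
t = −τ ln(0.0400) = 2.429 × 3.219 = 7.819 yr.

7.82 yr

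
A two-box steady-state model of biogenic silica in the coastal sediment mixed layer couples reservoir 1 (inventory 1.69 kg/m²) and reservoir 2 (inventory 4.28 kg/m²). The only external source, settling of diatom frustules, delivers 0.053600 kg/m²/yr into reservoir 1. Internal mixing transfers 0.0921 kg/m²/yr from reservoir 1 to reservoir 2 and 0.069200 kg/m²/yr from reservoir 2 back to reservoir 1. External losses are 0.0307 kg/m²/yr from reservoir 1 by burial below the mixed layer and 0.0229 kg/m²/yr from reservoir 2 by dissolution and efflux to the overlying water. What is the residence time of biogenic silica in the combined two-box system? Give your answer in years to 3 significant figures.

For the system as a whole, the A↔B exchange is internal and contributes nothing to the throughput; only the external sinks remove mass.
M_total = 1.69 + 4.28 = 5.9700 kg/m².
ΣF_external_out = 0.0307 + 0.0229 = 0.053600 kg/m²/yr.
τ = M_total / ΣF_ext = 5.9700 / 0.053600 = 111.4 yr.

111 yr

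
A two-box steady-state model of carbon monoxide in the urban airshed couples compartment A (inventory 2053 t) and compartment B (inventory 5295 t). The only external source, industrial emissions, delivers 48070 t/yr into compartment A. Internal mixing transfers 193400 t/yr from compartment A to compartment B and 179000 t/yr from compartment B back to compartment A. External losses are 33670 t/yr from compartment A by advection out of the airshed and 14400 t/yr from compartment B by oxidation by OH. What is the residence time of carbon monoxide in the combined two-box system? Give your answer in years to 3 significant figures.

Treat the two boxes together as one reservoir: the mixing fluxes between them are internal recycling, so τ = ΣM / Σ(external losses).
M_total = 2053 + 5295 = 7348.0 t.
ΣF_external_out = 33670 + 14400 = 48070 t/yr.
τ = M_total / ΣF_ext = 7348.0 / 48070 = 0.1529 yr.

0.153 yr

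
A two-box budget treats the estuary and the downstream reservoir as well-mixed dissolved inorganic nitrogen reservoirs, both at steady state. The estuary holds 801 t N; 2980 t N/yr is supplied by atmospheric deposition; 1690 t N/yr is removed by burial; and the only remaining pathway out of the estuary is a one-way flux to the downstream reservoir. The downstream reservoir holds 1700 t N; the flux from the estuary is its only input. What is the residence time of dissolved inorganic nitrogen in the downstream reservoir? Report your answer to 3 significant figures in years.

Balance the estuary: ΣF_in = 2980.0 t N/yr.
Flux to the downstream reservoir = ΣF_in − (1690) = 1290.0 t N/yr.
At steady state the output of the downstream reservoir equals its input, 1290.0 t N/yr.
τ = M / F = 1700 / 1290.0 = 1.318 yr.

1.32 yr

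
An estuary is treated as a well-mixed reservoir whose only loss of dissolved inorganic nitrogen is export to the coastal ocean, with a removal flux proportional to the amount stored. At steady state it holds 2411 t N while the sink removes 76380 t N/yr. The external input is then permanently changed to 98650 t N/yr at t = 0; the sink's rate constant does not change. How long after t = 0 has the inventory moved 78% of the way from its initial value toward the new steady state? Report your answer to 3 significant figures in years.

0.0478 yr

τ = M₀/F₀ = 2411/76380 = 0.03157 yr.
The remaining gap fraction is e^(−t/τ); 78% covered ⇒ e^(−t/τ) = 0.220.
t = −τ ln(0.220) = 0.03157 × 1.514 = 0.04779 yr.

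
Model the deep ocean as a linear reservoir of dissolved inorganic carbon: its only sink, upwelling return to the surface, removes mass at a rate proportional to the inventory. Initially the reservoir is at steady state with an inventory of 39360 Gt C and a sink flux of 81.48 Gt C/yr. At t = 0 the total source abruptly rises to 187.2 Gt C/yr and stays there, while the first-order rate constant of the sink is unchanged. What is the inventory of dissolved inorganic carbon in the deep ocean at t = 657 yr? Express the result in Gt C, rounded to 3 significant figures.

The sink rate constant is k = F₀/M₀ = 81.48/39360 = 0.002070 yr⁻¹.
Solving dM/dt = F₁ − kM with M(0) = M₀ gives M(t) = F₁/k + (M₀ − F₁/k)·e^(−kt).
F₁/k = 187.2/0.002070 = 90429 Gt C; kt = 0.002070 × 657 = 1.360, e^(−kt) = 0.2566.
M(657) = 90429 + (39360 − 90429) × 0.2566 = 90429 − 13110 = 77323 Gt C.

77300 Gt C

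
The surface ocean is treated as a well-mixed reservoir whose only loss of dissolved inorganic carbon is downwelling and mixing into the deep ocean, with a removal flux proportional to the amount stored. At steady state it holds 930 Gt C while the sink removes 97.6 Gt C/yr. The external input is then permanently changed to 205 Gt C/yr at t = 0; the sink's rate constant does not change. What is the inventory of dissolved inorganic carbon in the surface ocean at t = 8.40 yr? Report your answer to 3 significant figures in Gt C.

1530 Gt C

Residence time τ = M₀/F₀ = 9.529 yr. The eventual steady state is M_∞ = M₀·(F₁/F₀) = 930 × 205/97.6 = 1953.4 Gt C.
The anomaly ΔM(t) = M(t) − M_∞ decays as ΔM₀·e^(−t/τ) with ΔM₀ = 930 − 1953.4 = −1023 Gt C.
At t = 8.40 yr, e^(−t/τ) = e^(−0.8815) = 0.4141, so ΔM = −423.8 Gt C and M = 1953.4 − 423.8 = 1529.6 Gt C.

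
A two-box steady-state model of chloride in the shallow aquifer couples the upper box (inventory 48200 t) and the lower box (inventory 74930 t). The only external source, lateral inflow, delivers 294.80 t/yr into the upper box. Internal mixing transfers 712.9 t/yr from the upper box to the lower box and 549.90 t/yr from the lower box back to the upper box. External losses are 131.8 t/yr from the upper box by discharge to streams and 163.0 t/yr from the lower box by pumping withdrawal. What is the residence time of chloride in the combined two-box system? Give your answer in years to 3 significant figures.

418 yr

For the system as a whole, the A↔B exchange is internal and contributes nothing to the throughput; only the external sinks remove mass.
M_total = 48200 + 74930 = 123130 t.
ΣF_external_out = 131.8 + 163.0 = 294.80 t/yr.
τ = M_total / ΣF_ext = 123130 / 294.80 = 417.7 yr.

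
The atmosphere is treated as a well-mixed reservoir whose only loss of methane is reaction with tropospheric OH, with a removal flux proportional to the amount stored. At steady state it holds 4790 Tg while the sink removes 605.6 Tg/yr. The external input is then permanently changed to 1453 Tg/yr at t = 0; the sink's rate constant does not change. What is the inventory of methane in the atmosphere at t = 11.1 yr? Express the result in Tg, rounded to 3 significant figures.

9850 Tg

The sink rate constant is k = F₀/M₀ = 605.6/4790 = 0.1264 yr⁻¹.
Solving dM/dt = F₁ − kM with M(0) = M₀ gives M(t) = F₁/k + (M₀ − F₁/k)·e^(−kt).
F₁/k = 1453/0.1264 = 11493 Tg; kt = 0.1264 × 11.1 = 1.403, e^(−kt) = 0.2458.
M(11.1) = 11493 + (4790 − 11493) × 0.2458 = 11493 − 1647 = 9845.3 Tg.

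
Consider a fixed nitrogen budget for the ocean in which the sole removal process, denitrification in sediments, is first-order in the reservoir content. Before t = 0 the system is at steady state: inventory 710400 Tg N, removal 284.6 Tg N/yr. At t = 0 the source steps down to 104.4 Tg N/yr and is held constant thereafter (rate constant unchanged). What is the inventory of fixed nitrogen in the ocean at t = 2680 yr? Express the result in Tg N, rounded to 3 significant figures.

414000 Tg N

τ = M₀/F₀ = 710400/284.6 = 2496 yr; rate constant k = 1/τ.
New steady state M_∞ = F₁/k = F₁·τ = 104.4 × 2496 = 260600 Tg N.
M(t) = M_∞ + (M₀ − M_∞)·e^(−t/τ); t/τ = 2680/2496 = 1.074, so e^(−t/τ) = 0.3418.
M(t) = 260600 + 449800 × 0.3418 = 414320 Tg N.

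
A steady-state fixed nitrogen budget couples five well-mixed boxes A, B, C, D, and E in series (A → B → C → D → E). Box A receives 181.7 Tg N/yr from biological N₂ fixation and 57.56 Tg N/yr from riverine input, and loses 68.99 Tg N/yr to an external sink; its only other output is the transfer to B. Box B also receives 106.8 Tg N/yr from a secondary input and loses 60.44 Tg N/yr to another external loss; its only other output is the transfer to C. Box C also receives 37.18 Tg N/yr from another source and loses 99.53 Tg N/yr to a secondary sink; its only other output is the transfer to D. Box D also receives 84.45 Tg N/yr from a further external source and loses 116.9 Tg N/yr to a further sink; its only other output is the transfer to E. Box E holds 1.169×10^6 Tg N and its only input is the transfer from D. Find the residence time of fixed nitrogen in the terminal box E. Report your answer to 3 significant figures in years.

9600 yr

Box A: F(A→B) = (181.7 + 57.56) − 68.99 = 170.27 Tg N/yr.
Box B: F(B→C) = (170.27 + 106.8) − 60.44 = 216.63 Tg N/yr.
Box C: F(C→D) = (216.63 + 37.18) − 99.53 = 154.28 Tg N/yr.
Box D: F(D→E) = (154.28 + 84.45) − 116.9 = 121.83 Tg N/yr.
Box E throughput = its input = 121.83 Tg N/yr; τ = 1.169×10^6 / 121.83 = 9595 yr.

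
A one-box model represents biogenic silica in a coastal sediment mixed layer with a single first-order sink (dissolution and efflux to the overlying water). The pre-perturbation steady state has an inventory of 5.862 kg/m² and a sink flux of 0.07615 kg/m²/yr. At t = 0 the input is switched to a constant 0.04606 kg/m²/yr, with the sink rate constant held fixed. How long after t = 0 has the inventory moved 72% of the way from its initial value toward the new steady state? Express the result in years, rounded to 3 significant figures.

98.0 yr

τ = M₀/F₀ = 5.862/0.07615 = 76.98 yr.
The remaining gap fraction is e^(−t/τ); 72% covered ⇒ e^(−t/τ) = 0.280.
t = −τ ln(0.280) = 76.98 × 1.273 = 97.99 yr.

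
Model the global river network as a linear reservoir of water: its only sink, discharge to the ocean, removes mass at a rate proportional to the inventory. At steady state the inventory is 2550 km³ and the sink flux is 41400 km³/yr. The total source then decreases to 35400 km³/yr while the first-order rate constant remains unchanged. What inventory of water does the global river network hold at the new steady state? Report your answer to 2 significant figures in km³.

Rate constant k = F/M = 41400 / 2550 = 16.24 yr⁻¹.
At the new steady state, source = k·M_new ⇒ M_new = 35400 / 16.24 = 2180 km³.
(Equivalently M_new = M × F_new/F_old = 2550 × 35400/41400.)

2200 km³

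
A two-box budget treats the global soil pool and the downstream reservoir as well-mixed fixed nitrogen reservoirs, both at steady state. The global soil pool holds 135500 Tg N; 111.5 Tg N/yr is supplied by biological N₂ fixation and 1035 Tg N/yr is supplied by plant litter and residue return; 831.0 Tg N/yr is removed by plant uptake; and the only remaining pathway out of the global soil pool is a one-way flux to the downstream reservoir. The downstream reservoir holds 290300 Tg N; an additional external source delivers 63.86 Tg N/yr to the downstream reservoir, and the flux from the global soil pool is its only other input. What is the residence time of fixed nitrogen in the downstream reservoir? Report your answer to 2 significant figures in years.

770 yr

Balance the global soil pool: ΣF_in = 111.5 + 1035 = 1146.5 Tg N/yr.
Flux to the downstream reservoir = ΣF_in − (831.0) = 315.50 Tg N/yr.
Total input to the downstream reservoir = 315.50 + 63.86 = 379.36 Tg N/yr; at steady state this equals its total output.
τ = M / F = 290300 / 379.36 = 765.2 yr.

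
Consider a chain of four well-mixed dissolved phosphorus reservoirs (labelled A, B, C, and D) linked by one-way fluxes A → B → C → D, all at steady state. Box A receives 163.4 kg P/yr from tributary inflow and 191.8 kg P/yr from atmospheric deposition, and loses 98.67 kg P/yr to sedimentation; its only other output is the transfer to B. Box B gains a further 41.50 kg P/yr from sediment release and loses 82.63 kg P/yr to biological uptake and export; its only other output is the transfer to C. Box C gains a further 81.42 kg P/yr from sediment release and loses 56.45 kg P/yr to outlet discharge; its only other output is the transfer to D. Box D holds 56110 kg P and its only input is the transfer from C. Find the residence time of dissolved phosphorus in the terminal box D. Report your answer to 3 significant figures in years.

Box A: F(A→B) = (163.4 + 191.8) − 98.67 = 256.53 kg P/yr.
Box B: F(B→C) = (256.53 + 41.50) − 82.63 = 215.40 kg P/yr.
Box C: F(C→D) = (215.40 + 81.42) − 56.45 = 240.37 kg P/yr.
Box D throughput = its input = 240.37 kg P/yr; τ = 56110 / 240.37 = 233.4 yr.

233 yr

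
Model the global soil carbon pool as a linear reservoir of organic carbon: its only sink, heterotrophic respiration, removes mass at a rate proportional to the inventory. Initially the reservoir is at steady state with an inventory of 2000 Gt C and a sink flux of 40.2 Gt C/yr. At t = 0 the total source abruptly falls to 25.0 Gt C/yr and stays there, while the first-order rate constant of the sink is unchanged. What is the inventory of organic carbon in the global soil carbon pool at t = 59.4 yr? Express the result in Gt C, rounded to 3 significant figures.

The sink rate constant is k = F₀/M₀ = 40.2/2000 = 0.02010 yr⁻¹.
Solving dM/dt = F₁ − kM with M(0) = M₀ gives M(t) = F₁/k + (M₀ − F₁/k)·e^(−kt).
F₁/k = 25.0/0.02010 = 1243.8 Gt C; kt = 0.02010 × 59.4 = 1.194, e^(−kt) = 0.3030.
M(59.4) = 1243.8 + (2000 − 1243.8) × 0.3030 = 1243.8 + 229.2 = 1472.9 Gt C.

1470 Gt C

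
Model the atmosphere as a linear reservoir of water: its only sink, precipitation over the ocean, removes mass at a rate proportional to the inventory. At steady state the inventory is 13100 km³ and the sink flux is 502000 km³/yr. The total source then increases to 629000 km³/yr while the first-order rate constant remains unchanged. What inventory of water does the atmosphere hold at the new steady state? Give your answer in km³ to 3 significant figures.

Rate constant k = F/M = 502000 / 13100 = 38.32 yr⁻¹.
At the new steady state, source = k·M_new ⇒ M_new = 629000 / 38.32 = 16410 km³.
(Equivalently M_new = M × F_new/F_old = 13100 × 629000/502000.)

16400 km³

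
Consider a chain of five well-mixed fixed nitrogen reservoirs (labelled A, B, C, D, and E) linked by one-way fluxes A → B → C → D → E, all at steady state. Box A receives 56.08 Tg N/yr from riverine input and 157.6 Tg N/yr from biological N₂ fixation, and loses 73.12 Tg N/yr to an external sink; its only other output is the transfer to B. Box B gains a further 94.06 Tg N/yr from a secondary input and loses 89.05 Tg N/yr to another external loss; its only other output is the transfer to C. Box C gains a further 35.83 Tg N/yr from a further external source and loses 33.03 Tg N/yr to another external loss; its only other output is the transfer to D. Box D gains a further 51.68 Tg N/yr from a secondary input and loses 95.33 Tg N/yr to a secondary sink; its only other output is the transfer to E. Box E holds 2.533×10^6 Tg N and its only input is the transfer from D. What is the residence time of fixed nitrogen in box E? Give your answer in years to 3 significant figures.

Box A: F(A→B) = (56.08 + 157.6) − 73.12 = 140.56 Tg N/yr.
Box B: F(B→C) = (140.56 + 94.06) − 89.05 = 145.57 Tg N/yr.
Box C: F(C→D) = (145.57 + 35.83) − 33.03 = 148.37 Tg N/yr.
Box D: F(D→E) = (148.37 + 51.68) − 95.33 = 104.72 Tg N/yr.
Box E throughput = its input = 104.72 Tg N/yr; τ = 2.533×10^6 / 104.72 = 24190 yr.

24200 yr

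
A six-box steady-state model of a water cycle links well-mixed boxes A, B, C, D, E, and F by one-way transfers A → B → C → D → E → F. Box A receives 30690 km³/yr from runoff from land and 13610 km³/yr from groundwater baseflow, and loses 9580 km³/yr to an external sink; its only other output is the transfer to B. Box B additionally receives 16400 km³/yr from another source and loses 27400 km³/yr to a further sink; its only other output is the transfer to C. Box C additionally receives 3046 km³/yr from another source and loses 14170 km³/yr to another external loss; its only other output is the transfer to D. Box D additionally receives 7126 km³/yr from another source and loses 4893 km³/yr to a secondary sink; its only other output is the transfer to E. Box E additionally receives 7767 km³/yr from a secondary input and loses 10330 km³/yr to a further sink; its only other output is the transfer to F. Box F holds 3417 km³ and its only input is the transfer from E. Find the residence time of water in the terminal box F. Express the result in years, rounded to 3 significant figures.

0.279 yr

Box A: F(A→B) = (30690 + 13610) − 9580 = 34720 km³/yr.
Box B: F(B→C) = (34720 + 16400) − 27400 = 23720 km³/yr.
Box C: F(C→D) = (23720 + 3046) − 14170 = 12596 km³/yr.
Box D: F(D→E) = (12596 + 7126) − 4893 = 14829 km³/yr.
Box E: F(E→F) = (14829 + 7767) − 10330 = 12266 km³/yr.
Box F throughput = its input = 12266 km³/yr; τ = 3417 / 12266 = 0.2786 yr.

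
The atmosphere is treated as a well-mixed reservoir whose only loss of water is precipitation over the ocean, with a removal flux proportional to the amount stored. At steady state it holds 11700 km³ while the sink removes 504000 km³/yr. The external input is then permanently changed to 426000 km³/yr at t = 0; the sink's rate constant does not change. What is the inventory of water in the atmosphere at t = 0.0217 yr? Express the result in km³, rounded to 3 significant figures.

10600 km³

The sink rate constant is k = F₀/M₀ = 504000/11700 = 43.08 yr⁻¹.
Solving dM/dt = F₁ − kM with M(0) = M₀ gives M(t) = F₁/k + (M₀ − F₁/k)·e^(−kt).
F₁/k = 426000/43.08 = 9889.3 km³; kt = 43.08 × 0.0217 = 0.9348, e^(−kt) = 0.3927.
M(0.0217) = 9889.3 + (11700 − 9889.3) × 0.3927 = 9889.3 + 711.0 = 10600 km³.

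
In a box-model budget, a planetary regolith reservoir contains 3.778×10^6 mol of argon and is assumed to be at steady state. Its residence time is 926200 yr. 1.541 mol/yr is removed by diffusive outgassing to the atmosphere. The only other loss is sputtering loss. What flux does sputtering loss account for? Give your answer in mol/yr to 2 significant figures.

Total removal F = M/τ = 3.778×10^6 / 926200 = 4.079 mol/yr.
Sputtering loss = F − (1.541) = 4.079 − 1.541 = 2.538 mol/yr.

2.5 mol/yr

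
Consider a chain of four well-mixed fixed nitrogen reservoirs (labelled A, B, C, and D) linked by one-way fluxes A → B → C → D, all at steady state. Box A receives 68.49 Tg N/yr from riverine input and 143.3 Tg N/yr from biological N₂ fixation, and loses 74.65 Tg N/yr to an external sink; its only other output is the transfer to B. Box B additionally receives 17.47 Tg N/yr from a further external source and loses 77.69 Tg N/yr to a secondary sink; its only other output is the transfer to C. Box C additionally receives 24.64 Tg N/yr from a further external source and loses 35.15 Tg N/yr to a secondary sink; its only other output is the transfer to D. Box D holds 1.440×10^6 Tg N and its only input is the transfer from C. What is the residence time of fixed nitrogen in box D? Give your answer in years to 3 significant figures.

21700 yr

Box A: F(A→B) = (68.49 + 143.3) − 74.65 = 137.14 Tg N/yr.
Box B: F(B→C) = (137.14 + 17.47) − 77.69 = 76.920 Tg N/yr.
Box C: F(C→D) = (76.920 + 24.64) − 35.15 = 66.410 Tg N/yr.
Box D throughput = its input = 66.410 Tg N/yr; τ = 1.440×10^6 / 66.410 = 21680 yr.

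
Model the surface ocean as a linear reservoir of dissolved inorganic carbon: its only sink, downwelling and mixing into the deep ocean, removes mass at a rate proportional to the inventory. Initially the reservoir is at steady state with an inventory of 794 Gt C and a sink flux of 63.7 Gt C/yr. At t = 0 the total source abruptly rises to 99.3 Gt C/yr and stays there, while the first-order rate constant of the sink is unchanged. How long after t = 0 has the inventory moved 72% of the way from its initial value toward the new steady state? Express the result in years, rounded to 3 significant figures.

15.9 yr

τ = M₀/F₀ = 794/63.7 = 12.46 yr.
The remaining gap fraction is e^(−t/τ); 72% covered ⇒ e^(−t/τ) = 0.280.
t = −τ ln(0.280) = 12.46 × 1.273 = 15.87 yr.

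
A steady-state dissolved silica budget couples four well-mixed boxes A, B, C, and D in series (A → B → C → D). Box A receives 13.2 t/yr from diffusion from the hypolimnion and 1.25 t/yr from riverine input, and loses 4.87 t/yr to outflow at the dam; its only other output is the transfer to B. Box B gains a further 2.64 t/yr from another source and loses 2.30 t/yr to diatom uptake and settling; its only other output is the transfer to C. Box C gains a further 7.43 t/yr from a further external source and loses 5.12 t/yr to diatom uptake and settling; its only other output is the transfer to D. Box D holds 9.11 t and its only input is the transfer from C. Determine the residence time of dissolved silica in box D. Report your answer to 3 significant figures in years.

0.745 yr

Box A: F(A→B) = (13.2 + 1.25) − 4.87 = 9.5800 t/yr.
Box B: F(B→C) = (9.5800 + 2.64) − 2.30 = 9.9200 t/yr.
Box C: F(C→D) = (9.9200 + 7.43) − 5.12 = 12.230 t/yr.
Box D throughput = its input = 12.230 t/yr; τ = 9.11 / 12.230 = 0.7449 yr.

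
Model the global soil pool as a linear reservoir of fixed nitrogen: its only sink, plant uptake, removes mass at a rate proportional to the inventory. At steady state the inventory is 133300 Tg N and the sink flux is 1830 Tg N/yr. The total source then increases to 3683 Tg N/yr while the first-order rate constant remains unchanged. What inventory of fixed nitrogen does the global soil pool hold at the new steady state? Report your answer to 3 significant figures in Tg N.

268000 Tg N

Rate constant k = F/M = 1830 / 133300 = 0.01373 yr⁻¹.
At the new steady state, source = k·M_new ⇒ M_new = 3683 / 0.01373 = 268300 Tg N.
(Equivalently M_new = M × F_new/F_old = 133300 × 3683/1830.)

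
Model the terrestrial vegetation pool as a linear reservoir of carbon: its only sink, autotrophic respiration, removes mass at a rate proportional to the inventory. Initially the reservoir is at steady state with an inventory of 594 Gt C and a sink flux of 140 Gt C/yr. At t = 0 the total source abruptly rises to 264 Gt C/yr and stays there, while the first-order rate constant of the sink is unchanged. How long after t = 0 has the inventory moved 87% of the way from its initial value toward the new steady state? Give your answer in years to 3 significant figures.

8.66 yr

τ = M₀/F₀ = 594/140 = 4.243 yr.
The remaining gap fraction is e^(−t/τ); 87% covered ⇒ e^(−t/τ) = 0.130.
t = −τ ln(0.130) = 4.243 × 2.040 = 8.656 yr.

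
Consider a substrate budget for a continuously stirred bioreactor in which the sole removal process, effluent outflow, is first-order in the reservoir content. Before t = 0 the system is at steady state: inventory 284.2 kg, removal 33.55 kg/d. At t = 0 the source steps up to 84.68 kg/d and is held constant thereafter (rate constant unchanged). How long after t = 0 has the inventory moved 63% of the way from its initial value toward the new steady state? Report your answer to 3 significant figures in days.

8.42 d

τ = M₀/F₀ = 284.2/33.55 = 8.471 d.
The remaining gap fraction is e^(−t/τ); 63% covered ⇒ e^(−t/τ) = 0.370.
t = −τ ln(0.370) = 8.471 × 0.9943 = 8.422 d.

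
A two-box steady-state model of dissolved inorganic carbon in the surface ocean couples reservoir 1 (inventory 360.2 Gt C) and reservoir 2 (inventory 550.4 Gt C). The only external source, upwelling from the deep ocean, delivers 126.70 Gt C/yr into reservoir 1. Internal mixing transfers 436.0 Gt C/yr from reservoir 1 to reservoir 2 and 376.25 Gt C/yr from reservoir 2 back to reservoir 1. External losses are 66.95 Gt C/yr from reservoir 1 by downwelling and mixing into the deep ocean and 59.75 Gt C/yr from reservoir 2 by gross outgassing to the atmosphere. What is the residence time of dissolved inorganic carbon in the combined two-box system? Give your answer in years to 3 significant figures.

For the system as a whole, the A↔B exchange is internal and contributes nothing to the throughput; only the external sinks remove mass.
M_total = 360.2 + 550.4 = 910.60 Gt C.
ΣF_external_out = 66.95 + 59.75 = 126.70 Gt C/yr.
τ = M_total / ΣF_ext = 910.60 / 126.70 = 7.187 yr.

7.19 yr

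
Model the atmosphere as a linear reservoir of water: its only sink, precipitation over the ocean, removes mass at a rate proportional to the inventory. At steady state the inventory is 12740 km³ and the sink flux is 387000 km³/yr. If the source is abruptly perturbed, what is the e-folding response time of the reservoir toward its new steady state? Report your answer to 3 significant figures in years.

0.0329 yr

For a linear reservoir the response time equals the residence time τ = M/F.
τ = 12740 / 387000 = 0.03292 yr.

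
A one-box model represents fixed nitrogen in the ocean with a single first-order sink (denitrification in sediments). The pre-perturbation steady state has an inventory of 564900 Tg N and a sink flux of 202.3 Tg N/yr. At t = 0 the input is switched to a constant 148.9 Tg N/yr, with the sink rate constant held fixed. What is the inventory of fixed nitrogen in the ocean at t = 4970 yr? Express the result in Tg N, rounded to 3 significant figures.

τ = M₀/F₀ = 564900/202.3 = 2792 yr; rate constant k = 1/τ.
New steady state M_∞ = F₁/k = F₁·τ = 148.9 × 2792 = 415790 Tg N.
M(t) = M_∞ + (M₀ − M_∞)·e^(−t/τ); t/τ = 4970/2792 = 1.780, so e^(−t/τ) = 0.1687.
M(t) = 415790 + 149100 × 0.1687 = 440940 Tg N.

441000 Tg N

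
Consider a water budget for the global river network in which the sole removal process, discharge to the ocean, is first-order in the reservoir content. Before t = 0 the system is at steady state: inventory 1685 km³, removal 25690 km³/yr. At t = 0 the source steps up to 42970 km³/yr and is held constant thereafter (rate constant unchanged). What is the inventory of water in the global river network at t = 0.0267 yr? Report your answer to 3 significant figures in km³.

The sink rate constant is k = F₀/M₀ = 25690/1685 = 15.25 yr⁻¹.
Solving dM/dt = F₁ − kM with M(0) = M₀ gives M(t) = F₁/k + (M₀ − F₁/k)·e^(−kt).
F₁/k = 42970/15.25 = 2818.4 km³; kt = 15.25 × 0.0267 = 0.4071, e^(−kt) = 0.6656.
M(0.0267) = 2818.4 + (1685 − 2818.4) × 0.6656 = 2818.4 − 754.4 = 2064.0 km³.

2060 km³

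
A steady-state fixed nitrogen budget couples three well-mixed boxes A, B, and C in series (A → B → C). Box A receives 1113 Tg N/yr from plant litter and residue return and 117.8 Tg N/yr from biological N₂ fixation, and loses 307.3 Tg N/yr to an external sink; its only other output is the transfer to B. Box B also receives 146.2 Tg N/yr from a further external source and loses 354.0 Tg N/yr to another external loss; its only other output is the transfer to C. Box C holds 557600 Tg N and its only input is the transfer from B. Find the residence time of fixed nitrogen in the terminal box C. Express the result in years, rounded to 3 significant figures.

Box A: F(A→B) = (1113 + 117.8) − 307.3 = 923.50 Tg N/yr.
Box B: F(B→C) = (923.50 + 146.2) − 354.0 = 715.70 Tg N/yr.
Box C throughput = its input = 715.70 Tg N/yr; τ = 557600 / 715.70 = 779.1 yr.

779 yr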